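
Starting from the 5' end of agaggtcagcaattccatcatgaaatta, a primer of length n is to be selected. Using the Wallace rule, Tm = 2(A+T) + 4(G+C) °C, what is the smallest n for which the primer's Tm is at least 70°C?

First 24 bases: AGAGGTCAGCAATTCCATCATGAA → Tm = 68°C (< 70°C)
First 25 bases: AGAGGTCAGCAATTCCATCATGAAA → Tm = 70°C (≥ 70°C)
Since every base adds ≥2°C, Tm only increases with n, so the threshold is first crossed at n = 25.

n = 25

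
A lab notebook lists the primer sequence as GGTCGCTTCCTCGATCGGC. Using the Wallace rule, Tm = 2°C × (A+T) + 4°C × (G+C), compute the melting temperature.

64°C

Scanning the sequence gives C=7, A=1, T=5, G=6.
AT pairs contribute 6, GC pairs contribute 13.
Tm = 2(6) + 4(13) = 12 + 52 = 64°C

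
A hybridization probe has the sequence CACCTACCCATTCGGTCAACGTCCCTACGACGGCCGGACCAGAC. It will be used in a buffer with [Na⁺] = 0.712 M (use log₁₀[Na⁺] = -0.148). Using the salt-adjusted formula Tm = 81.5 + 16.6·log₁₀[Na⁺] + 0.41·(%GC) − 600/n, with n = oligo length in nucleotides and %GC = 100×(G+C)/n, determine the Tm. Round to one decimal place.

Length n = 44. Scanning the sequence gives C=19, T=6, G=9, A=10.
G+C = 28, so %GC = 28/44 × 100 = 63.636%
Salt term: 16.6 × (-0.148) = -2.457
GC term: 0.41 × 63.636 = 26.091; length term: −600/44 = −13.636
Tm = 81.5 + (-2.457) + 26.091 − 13.636 = 91.498 → 91.5°C

91.5°C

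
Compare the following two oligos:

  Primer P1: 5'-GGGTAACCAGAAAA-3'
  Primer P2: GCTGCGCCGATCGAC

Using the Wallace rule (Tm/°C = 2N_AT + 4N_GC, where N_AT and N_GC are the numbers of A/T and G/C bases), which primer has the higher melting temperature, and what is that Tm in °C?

Primer P2, 52°C

Primer P1: A+T=8, G+C=6 → Tm = 2(8)+4(6) = 40°C
Primer P2: A+T=4, G+C=11 → Tm = 2(4)+4(11) = 52°C
40°C vs 52°C → primer P2 is higher.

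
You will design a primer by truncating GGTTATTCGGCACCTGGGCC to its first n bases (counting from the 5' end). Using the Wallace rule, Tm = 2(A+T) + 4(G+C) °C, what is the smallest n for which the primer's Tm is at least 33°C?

First 10 bases: GGTTATTCGG → Tm = 30°C (< 33°C)
First 11 bases: GGTTATTCGGC → Tm = 34°C (≥ 33°C)
Each additional base adds 2°C (A/T) or 4°C (G/C), so Tm is non-decreasing in n; n = 11 is the first length to reach 33°C.

n = 11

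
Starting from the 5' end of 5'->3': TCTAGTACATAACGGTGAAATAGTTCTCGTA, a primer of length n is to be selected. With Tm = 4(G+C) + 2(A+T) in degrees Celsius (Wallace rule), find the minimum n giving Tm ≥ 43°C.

n = 16

First 15 bases: TCTAGTACATAACGG → Tm = 42°C (< 43°C)
First 16 bases: TCTAGTACATAACGGT → Tm = 44°C (≥ 43°C)
Each additional base adds 2°C (A/T) or 4°C (G/C), so Tm is non-decreasing in n; n = 16 is the first length to reach 43°C.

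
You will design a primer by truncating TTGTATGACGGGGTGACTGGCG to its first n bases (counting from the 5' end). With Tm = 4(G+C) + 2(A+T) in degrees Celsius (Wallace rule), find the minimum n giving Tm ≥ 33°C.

First 11 bases: TTGTATGACGG → Tm = 32°C (< 33°C)
First 12 bases: TTGTATGACGGG → Tm = 36°C (≥ 33°C)
Since every base adds ≥2°C, Tm only increases with n, so the threshold is first crossed at n = 12.

n = 12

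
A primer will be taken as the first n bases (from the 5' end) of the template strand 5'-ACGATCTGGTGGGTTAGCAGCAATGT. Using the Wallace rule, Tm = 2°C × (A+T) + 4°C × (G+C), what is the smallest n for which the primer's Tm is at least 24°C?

First 7 bases: ACGATCT → Tm = 20°C (< 24°C)
First 8 bases: ACGATCTG → Tm = 24°C (≥ 24°C)
Since every base adds ≥2°C, Tm only increases with n, so the threshold is first crossed at n = 8.

n = 8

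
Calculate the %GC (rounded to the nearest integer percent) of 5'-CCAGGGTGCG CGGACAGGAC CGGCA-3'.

76%

T=1, C=8, G=11, A=5
G+C = 11 + 8 = 19 out of 25 bases
%GC = 19/25 × 100 = 76% ≈ 76%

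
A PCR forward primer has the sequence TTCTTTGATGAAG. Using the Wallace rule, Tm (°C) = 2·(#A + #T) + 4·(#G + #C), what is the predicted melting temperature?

Scanning the sequence gives G=3, T=6, C=1, A=3.
A+T = 9, G+C = 4
Tm = 4·4 + 2·9 = 16 + 18 = 34°C

34°C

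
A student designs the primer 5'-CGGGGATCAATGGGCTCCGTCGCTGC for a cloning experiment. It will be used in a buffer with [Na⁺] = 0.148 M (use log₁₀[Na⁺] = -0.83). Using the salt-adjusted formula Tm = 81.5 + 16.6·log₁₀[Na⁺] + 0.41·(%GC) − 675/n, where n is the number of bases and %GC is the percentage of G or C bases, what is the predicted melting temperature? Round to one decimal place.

70.1°C

Length n = 26. Counting bases: G=10, A=3, C=8, T=5
G+C = 18, so %GC = 18/26 × 100 = 69.231%
Salt term: 16.6 × (-0.83) = -13.778
GC term: 0.41 × 69.231 = 28.385; length term: −675/26 = −25.962
Tm = 81.5 + (-13.778) + 28.385 − 25.962 = 70.145 → 70.1°C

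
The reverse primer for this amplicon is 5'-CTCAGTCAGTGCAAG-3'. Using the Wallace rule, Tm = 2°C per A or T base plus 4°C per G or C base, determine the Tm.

Counting bases: C=4, G=4, T=3, A=4
AT pairs contribute 7, GC pairs contribute 8.
Tm = 2(7) + 4(8) = 14 + 32 = 46°C

46°C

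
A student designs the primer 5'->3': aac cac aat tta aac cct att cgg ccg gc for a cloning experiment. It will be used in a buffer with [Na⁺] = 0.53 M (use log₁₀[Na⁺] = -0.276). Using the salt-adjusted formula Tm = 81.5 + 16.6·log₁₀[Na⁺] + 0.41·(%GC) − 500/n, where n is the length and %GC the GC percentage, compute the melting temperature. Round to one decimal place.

79.5°C

Length n = 29. Counting bases: A=9, C=10, T=6, G=4
G+C = 14, so %GC = 14/29 × 100 = 48.276%
Salt term: 16.6 × (-0.276) = -4.582
GC term: 0.41 × 48.276 = 19.793; length term: −500/29 = −17.241
Tm = 81.5 + (-4.582) + 19.793 − 17.241 = 79.47 → 79.5°C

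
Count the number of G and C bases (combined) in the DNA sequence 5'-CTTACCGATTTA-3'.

T=5, G=1, C=3, A=3
G+C = 1 + 3 = 4

4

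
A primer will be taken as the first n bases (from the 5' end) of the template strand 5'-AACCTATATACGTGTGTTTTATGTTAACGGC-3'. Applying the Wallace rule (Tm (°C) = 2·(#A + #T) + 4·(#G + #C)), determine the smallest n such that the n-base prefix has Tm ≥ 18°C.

First 6 bases: AACCTA → Tm = 16°C (< 18°C)
First 7 bases: AACCTAT → Tm = 18°C (≥ 18°C)
Since every base adds ≥2°C, Tm only increases with n, so the threshold is first crossed at n = 7.

n = 7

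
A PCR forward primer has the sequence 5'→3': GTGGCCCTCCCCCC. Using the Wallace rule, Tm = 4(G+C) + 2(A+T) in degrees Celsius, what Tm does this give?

52°C

Scanning the sequence gives G=3, A=0, T=2, C=9.
A+T = 2, G+C = 12
Tm = 4·12 + 2·2 = 48 + 4 = 52°C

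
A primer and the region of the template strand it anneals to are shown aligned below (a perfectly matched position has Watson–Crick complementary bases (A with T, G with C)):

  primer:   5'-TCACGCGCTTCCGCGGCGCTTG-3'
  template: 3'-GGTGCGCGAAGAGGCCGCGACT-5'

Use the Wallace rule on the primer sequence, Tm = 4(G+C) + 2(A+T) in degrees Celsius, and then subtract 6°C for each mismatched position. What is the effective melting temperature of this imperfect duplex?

Primer base counts: A=1, T=5, G=7, C=9 → A+T=6, G+C=16
Perfect-match Tm = 2(6) + 4(16) = 12 + 64 = 76°C
Mismatches (positions where the bases are not complementary): 5 (at positions 1, 12, 13, 21, 22)
Effective Tm = 76 − 5×6 = 76 − 30 = 46°C

46°C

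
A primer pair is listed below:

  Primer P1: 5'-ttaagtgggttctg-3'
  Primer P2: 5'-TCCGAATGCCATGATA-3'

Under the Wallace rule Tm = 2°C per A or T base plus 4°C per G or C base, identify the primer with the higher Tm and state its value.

Primer P1: A+T=8, G+C=6 → Tm = 2(8)+4(6) = 40°C
Primer P2: A+T=9, G+C=7 → Tm = 2(9)+4(7) = 46°C
40°C vs 46°C → primer P2 is higher.

Primer P2, 46°C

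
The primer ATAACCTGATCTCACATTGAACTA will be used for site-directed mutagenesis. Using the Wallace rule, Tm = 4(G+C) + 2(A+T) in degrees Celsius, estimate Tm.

Base counts: A=9, G=2, T=7, C=6
AT pairs contribute 16, GC pairs contribute 8.
Tm = 4·8 + 2·16 = 32 + 32 = 64°C

64°C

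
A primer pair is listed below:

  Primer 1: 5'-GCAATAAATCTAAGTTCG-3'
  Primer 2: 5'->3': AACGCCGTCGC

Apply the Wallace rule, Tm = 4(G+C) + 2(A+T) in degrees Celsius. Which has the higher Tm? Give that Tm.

Primer 1, 48°C

Primer 1: A+T=12, G+C=6 → Tm = 2(12)+4(6) = 48°C
Primer 2: A+T=3, G+C=8 → Tm = 2(3)+4(8) = 38°C
48°C vs 38°C → primer 1 is higher.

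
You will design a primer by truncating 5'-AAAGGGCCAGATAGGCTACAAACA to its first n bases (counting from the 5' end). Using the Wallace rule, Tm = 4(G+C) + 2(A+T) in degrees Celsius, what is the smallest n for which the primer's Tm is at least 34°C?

First 10 bases: AAAGGGCCAG → Tm = 32°C (< 34°C)
First 11 bases: AAAGGGCCAGA → Tm = 34°C (≥ 34°C)
Since every base adds ≥2°C, Tm only increases with n, so the threshold is first crossed at n = 11.

n = 11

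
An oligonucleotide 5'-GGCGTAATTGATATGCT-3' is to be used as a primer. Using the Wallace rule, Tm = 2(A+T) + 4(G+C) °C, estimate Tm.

48°C

Base counts: T=6, G=5, A=4, C=2
AT pairs contribute 10, GC pairs contribute 7.
Tm = 4·7 + 2·10 = 28 + 20 = 48°C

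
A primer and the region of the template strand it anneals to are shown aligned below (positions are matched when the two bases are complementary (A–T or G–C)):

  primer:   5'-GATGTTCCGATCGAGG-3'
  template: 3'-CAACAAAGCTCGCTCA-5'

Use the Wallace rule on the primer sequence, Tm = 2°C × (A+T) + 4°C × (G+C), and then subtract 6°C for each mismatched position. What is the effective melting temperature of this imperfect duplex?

26°C

Primer base counts: A=3, T=4, G=6, C=3 → A+T=7, G+C=9
Perfect-match Tm = 2(7) + 4(9) = 14 + 36 = 50°C
Mismatches (positions where the bases are not complementary): 4 (at positions 2, 7, 11, 16)
Effective Tm = 50 − 4×6 = 50 − 24 = 26°C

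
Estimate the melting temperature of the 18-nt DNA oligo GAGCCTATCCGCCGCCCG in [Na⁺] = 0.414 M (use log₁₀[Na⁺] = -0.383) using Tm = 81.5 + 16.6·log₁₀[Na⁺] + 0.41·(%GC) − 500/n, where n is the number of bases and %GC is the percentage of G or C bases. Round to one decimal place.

79.3°C

Length n = 18. Base counts: A=2, G=5, T=2, C=9
G+C = 14, so %GC = 14/18 × 100 = 77.778%
Salt term: 16.6 × (-0.383) = -6.358
GC term: 0.41 × 77.778 = 31.889; length term: −500/18 = −27.778
Tm = 81.5 + (-6.358) + 31.889 − 27.778 = 79.253 → 79.3°C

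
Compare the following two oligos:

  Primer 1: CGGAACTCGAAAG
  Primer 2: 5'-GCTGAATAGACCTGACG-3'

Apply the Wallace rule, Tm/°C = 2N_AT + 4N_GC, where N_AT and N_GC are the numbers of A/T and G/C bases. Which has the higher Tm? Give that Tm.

Primer 2, 52°C

Primer 1: A+T=6, G+C=7 → Tm = 2(6)+4(7) = 40°C
Primer 2: A+T=8, G+C=9 → Tm = 2(8)+4(9) = 52°C
40°C vs 52°C → primer 2 is higher.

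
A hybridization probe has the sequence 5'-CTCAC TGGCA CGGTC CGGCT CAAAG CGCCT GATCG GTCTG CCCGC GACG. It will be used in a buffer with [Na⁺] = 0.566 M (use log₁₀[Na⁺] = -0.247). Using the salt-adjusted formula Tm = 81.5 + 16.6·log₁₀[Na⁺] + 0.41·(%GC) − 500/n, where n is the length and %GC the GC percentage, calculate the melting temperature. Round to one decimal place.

95.6°C

Length n = 49. G=15, A=7, T=8, C=19
G+C = 34, so %GC = 34/49 × 100 = 69.388%
Salt term: 16.6 × (-0.247) = -4.1
GC term: 0.41 × 69.388 = 28.449; length term: −500/49 = −10.204
Tm = 81.5 + (-4.1) + 28.449 − 10.204 = 95.645 → 95.6°C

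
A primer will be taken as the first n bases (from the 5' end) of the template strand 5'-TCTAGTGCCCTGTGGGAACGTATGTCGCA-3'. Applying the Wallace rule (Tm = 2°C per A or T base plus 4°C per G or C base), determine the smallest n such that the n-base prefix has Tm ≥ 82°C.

n = 27

First 26 bases: TCTAGTGCCCTGTGGGAACGTATGTC → Tm = 80°C (< 82°C)
First 27 bases: TCTAGTGCCCTGTGGGAACGTATGTCG → Tm = 84°C (≥ 82°C)
Each additional base adds 2°C (A/T) or 4°C (G/C), so Tm is non-decreasing in n; n = 27 is the first length to reach 82°C.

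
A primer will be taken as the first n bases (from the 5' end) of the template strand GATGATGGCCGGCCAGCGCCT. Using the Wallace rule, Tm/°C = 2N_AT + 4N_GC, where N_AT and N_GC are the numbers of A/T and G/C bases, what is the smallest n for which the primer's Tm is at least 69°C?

n = 20

First 19 bases: GATGATGGCCGGCCAGCGC → Tm = 66°C (< 69°C)
First 20 bases: GATGATGGCCGGCCAGCGCC → Tm = 70°C (≥ 69°C)
Since every base adds ≥2°C, Tm only increases with n, so the threshold is first crossed at n = 20.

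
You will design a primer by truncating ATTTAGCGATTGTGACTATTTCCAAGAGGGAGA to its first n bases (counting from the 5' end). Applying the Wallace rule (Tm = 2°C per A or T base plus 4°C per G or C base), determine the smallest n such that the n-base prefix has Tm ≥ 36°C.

n = 14

First 13 bases: ATTTAGCGATTGT → Tm = 34°C (< 36°C)
First 14 bases: ATTTAGCGATTGTG → Tm = 38°C (≥ 36°C)
Each additional base adds 2°C (A/T) or 4°C (G/C), so Tm is non-decreasing in n; n = 14 is the first length to reach 36°C.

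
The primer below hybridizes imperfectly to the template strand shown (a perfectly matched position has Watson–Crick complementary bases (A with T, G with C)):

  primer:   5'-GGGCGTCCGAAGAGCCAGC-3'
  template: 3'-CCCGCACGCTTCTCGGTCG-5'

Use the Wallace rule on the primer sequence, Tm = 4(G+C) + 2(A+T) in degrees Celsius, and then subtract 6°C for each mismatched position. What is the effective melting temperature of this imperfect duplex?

Primer base counts: A=4, T=1, G=8, C=6 → A+T=5, G+C=14
Perfect-match Tm = 2(5) + 4(14) = 10 + 56 = 66°C
Mismatches (positions where the bases are not complementary): 1 (at position 7)
Effective Tm = 66 − 1×6 = 66 − 6 = 60°C

60°C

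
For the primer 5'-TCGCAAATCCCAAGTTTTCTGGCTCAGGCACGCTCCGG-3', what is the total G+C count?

22

Base counts: A=7, C=13, G=9, T=9
G+C = 9 + 13 = 22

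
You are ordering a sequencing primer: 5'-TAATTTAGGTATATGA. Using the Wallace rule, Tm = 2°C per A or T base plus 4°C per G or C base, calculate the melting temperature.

38°C

A=6, T=7, G=3, C=0
AT pairs contribute 13, GC pairs contribute 3.
Tm = 2×13 + 4×3 = 38°C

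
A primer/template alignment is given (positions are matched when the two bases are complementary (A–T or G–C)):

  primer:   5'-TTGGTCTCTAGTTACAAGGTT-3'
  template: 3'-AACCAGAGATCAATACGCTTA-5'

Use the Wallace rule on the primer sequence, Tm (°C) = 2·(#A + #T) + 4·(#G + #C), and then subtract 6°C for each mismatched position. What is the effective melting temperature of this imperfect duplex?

Primer base counts: A=4, T=9, G=5, C=3 → A+T=13, G+C=8
Perfect-match Tm = 2(13) + 4(8) = 26 + 32 = 58°C
Mismatches (positions where the bases are not complementary): 5 (at positions 15, 16, 17, 19, 20)
Effective Tm = 58 − 5×6 = 58 − 30 = 28°C

28°C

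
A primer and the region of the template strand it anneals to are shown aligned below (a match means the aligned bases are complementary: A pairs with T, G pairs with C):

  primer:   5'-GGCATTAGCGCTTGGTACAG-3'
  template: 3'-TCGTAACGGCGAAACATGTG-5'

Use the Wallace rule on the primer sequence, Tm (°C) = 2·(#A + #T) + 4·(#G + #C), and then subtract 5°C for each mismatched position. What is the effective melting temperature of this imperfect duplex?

Primer base counts: A=4, T=5, G=7, C=4 → A+T=9, G+C=11
Perfect-match Tm = 2(9) + 4(11) = 18 + 44 = 62°C
Mismatches (positions where the bases are not complementary): 5 (at positions 1, 7, 8, 14, 20)
Effective Tm = 62 − 5×5 = 62 − 25 = 37°C

37°C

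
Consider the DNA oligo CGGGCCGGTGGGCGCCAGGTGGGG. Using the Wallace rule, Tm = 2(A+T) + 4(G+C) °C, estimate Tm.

Counting bases: T=2, C=6, A=1, G=15
A+T = 3, G+C = 21
Tm = 2(3) + 4(21) = 6 + 84 = 90°C

90°C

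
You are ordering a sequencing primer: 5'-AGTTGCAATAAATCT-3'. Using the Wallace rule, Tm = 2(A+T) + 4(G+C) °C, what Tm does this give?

Base counts: G=2, T=5, A=6, C=2
A+T = 11, G+C = 4
Tm = 2(11) + 4(4) = 22 + 16 = 38°C

38°C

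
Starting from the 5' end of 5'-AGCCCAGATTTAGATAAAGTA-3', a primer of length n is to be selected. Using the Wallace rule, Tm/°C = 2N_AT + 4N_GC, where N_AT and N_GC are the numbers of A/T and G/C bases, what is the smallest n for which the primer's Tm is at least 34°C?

First 11 bases: AGCCCAGATTT → Tm = 32°C (< 34°C)
First 12 bases: AGCCCAGATTTA → Tm = 34°C (≥ 34°C)
Each additional base adds 2°C (A/T) or 4°C (G/C), so Tm is non-decreasing in n; n = 12 is the first length to reach 34°C.

n = 12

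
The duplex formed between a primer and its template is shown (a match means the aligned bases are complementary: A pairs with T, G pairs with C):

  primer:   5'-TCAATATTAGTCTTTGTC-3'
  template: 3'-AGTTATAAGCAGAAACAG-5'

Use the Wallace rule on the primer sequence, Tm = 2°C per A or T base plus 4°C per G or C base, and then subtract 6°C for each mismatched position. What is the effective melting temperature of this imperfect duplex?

40°C

Primer base counts: A=4, T=9, G=2, C=3 → A+T=13, G+C=5
Perfect-match Tm = 2(13) + 4(5) = 26 + 20 = 46°C
Mismatches (positions where the bases are not complementary): 1 (at position 9)
Effective Tm = 46 − 1×6 = 46 − 6 = 40°C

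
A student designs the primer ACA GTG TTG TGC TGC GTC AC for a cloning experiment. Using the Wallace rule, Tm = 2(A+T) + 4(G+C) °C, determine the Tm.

62°C

Base counts: T=6, G=6, A=3, C=5
So N_AT = 9 and N_GC = 11.
Tm = 2(9) + 4(11) = 18 + 44 = 62°C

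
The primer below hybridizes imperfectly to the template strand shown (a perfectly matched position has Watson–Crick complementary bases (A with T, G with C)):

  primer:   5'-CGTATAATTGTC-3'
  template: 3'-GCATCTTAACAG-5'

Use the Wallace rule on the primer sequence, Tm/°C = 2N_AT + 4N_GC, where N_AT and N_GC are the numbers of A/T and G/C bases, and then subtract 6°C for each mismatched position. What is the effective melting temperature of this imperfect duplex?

26°C

Primer base counts: A=3, T=5, G=2, C=2 → A+T=8, G+C=4
Perfect-match Tm = 2(8) + 4(4) = 16 + 16 = 32°C
Mismatches (positions where the bases are not complementary): 1 (at position 5)
Effective Tm = 32 − 1×6 = 32 − 6 = 26°C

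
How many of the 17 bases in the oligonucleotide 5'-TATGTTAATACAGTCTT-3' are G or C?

4

Scanning the sequence gives T=8, C=2, G=2, A=5.
Total G or C: 2 + 2 = 4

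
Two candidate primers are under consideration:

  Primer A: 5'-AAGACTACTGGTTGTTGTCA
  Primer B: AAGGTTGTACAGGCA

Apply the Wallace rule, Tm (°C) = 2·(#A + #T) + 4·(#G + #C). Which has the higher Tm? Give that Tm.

Primer A: A+T=12, G+C=8 → Tm = 2(12)+4(8) = 56°C
Primer B: A+T=8, G+C=7 → Tm = 2(8)+4(7) = 44°C
56°C vs 44°C → primer A is higher.

Primer A, 56°C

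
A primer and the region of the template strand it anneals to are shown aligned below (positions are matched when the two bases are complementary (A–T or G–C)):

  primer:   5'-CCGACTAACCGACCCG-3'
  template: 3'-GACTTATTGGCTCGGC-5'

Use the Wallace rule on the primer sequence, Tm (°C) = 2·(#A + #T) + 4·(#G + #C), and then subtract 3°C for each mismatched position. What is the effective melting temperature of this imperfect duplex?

45°C

Primer base counts: A=4, T=1, G=3, C=8 → A+T=5, G+C=11
Perfect-match Tm = 2(5) + 4(11) = 10 + 44 = 54°C
Mismatches (positions where the bases are not complementary): 3 (at positions 2, 5, 13)
Effective Tm = 54 − 3×3 = 54 − 9 = 45°C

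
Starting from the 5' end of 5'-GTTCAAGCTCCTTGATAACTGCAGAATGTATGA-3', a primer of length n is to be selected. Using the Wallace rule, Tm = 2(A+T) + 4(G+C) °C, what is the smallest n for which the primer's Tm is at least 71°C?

First 24 bases: GTTCAAGCTCCTTGATAACTGCAG → Tm = 70°C (< 71°C)
First 25 bases: GTTCAAGCTCCTTGATAACTGCAGA → Tm = 72°C (≥ 71°C)
Since every base adds ≥2°C, Tm only increases with n, so the threshold is first crossed at n = 25.

n = 25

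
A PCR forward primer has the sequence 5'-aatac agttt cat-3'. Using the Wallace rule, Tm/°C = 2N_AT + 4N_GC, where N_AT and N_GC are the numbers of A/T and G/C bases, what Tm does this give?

32°C

Counting bases: A=5, G=1, T=5, C=2
So N_AT = 10 and N_GC = 3.
Tm = 2(10) + 4(3) = 20 + 12 = 32°C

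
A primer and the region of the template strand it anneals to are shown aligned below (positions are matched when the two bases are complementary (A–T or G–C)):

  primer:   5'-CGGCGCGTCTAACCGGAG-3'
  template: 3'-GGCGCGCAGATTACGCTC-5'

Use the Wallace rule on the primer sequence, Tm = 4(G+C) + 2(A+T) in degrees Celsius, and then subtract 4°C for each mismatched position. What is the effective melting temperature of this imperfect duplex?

Primer base counts: A=3, T=2, G=7, C=6 → A+T=5, G+C=13
Perfect-match Tm = 2(5) + 4(13) = 10 + 52 = 62°C
Mismatches (positions where the bases are not complementary): 4 (at positions 2, 13, 14, 15)
Effective Tm = 62 − 4×4 = 62 − 16 = 46°C

46°C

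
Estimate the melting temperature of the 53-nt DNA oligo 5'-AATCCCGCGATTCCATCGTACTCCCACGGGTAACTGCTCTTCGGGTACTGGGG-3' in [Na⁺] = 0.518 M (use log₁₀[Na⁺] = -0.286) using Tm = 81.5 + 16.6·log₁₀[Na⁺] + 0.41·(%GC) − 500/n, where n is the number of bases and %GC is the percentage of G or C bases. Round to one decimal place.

91.3°C

Length n = 53. Base counts: G=14, T=13, C=17, A=9
G+C = 31, so %GC = 31/53 × 100 = 58.491%
Salt term: 16.6 × (-0.286) = -4.748
GC term: 0.41 × 58.491 = 23.981; length term: −500/53 = −9.434
Tm = 81.5 + (-4.748) + 23.981 − 9.434 = 91.299 → 91.3°C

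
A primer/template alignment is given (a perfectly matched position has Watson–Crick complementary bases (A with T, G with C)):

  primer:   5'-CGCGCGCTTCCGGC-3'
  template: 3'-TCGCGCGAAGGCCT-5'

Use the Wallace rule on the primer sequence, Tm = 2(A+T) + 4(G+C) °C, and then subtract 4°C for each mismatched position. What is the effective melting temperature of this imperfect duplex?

44°C

Primer base counts: A=0, T=2, G=5, C=7 → A+T=2, G+C=12
Perfect-match Tm = 2(2) + 4(12) = 4 + 48 = 52°C
Mismatches (positions where the bases are not complementary): 2 (at positions 1, 14)
Effective Tm = 52 − 2×4 = 52 − 8 = 44°C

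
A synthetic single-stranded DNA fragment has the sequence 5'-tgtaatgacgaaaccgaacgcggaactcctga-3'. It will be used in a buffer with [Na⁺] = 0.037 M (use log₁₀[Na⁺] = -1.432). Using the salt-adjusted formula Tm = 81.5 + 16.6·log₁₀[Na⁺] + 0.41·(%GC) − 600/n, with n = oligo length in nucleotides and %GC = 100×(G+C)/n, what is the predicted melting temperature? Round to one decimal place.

Length n = 32. Scanning the sequence gives C=8, T=5, G=8, A=11.
G+C = 16, so %GC = 16/32 × 100 = 50%
Salt term: 16.6 × (-1.432) = -23.771
GC term: 0.41 × 50 = 20.5; length term: −600/32 = −18.75
Tm = 81.5 + (-23.771) + 20.5 − 18.75 = 59.479 → 59.5°C

59.5°C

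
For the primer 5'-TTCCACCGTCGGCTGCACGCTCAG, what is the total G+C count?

16

Scanning the sequence gives C=10, T=5, G=6, A=3.
G+C = 6 + 10 = 16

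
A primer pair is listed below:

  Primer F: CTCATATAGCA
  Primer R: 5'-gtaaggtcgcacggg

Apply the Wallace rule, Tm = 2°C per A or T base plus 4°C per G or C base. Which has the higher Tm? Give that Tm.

Primer F: A+T=7, G+C=4 → Tm = 2(7)+4(4) = 30°C
Primer R: A+T=5, G+C=10 → Tm = 2(5)+4(10) = 50°C
30°C vs 50°C → primer R is higher.

Primer R, 50°C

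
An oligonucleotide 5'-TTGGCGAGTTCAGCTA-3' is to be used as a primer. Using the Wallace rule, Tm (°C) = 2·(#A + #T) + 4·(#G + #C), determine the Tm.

48°C

T=5, C=3, G=5, A=3
So N_AT = 8 and N_GC = 8.
Tm = 2(8) + 4(8) = 16 + 32 = 48°C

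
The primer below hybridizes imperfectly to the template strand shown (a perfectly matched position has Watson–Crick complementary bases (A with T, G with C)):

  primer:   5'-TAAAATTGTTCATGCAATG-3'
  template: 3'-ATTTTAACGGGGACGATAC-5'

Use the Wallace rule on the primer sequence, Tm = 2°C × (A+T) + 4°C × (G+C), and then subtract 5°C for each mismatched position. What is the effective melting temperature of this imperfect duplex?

28°C

Primer base counts: A=7, T=7, G=3, C=2 → A+T=14, G+C=5
Perfect-match Tm = 2(14) + 4(5) = 28 + 20 = 48°C
Mismatches (positions where the bases are not complementary): 4 (at positions 9, 10, 12, 16)
Effective Tm = 48 − 4×5 = 48 − 20 = 28°C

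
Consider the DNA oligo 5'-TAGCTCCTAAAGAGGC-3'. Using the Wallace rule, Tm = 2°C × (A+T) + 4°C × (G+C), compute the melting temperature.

G=4, T=3, C=4, A=5
So N_AT = 8 and N_GC = 8.
Tm = 2×8 + 4×8 = 48°C

48°C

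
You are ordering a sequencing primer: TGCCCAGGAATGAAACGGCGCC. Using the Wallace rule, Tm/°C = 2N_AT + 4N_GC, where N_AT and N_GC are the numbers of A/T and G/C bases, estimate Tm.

Counting bases: G=7, T=2, A=6, C=7
AT pairs contribute 8, GC pairs contribute 14.
Tm = 2×8 + 4×14 = 72°C

72°C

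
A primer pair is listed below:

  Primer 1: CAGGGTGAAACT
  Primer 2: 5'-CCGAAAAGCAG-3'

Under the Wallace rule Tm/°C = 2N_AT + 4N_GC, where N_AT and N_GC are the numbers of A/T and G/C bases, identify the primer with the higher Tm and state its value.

Primer 1, 36°C

Primer 1: A+T=6, G+C=6 → Tm = 2(6)+4(6) = 36°C
Primer 2: A+T=5, G+C=6 → Tm = 2(5)+4(6) = 34°C
36°C vs 34°C → primer 1 is higher.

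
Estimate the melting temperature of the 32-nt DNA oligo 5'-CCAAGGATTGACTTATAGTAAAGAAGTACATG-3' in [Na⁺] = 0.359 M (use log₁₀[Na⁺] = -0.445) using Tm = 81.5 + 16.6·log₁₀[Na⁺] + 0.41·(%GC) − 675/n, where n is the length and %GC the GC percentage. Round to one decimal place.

67.1°C

Length n = 32. G=7, T=8, C=4, A=13
G+C = 11, so %GC = 11/32 × 100 = 34.375%
Salt term: 16.6 × (-0.445) = -7.387
GC term: 0.41 × 34.375 = 14.094; length term: −675/32 = −21.094
Tm = 81.5 + (-7.387) + 14.094 − 21.094 = 67.113 → 67.1°C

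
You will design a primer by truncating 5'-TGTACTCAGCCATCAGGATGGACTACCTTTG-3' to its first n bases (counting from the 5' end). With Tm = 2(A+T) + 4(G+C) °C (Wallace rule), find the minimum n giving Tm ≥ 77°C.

n = 26

First 25 bases: TGTACTCAGCCATCAGGATGGACTA → Tm = 74°C (< 77°C)
First 26 bases: TGTACTCAGCCATCAGGATGGACTAC → Tm = 78°C (≥ 77°C)
Each additional base adds 2°C (A/T) or 4°C (G/C), so Tm is non-decreasing in n; n = 26 is the first length to reach 77°C.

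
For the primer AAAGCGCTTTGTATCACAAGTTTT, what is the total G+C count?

8

Base counts: T=9, A=7, C=4, G=4
G+C = 4 + 4 = 8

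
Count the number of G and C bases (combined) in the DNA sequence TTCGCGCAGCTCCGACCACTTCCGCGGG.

Base counts: A=3, G=8, C=12, T=5
G+C = 8 + 12 = 20

20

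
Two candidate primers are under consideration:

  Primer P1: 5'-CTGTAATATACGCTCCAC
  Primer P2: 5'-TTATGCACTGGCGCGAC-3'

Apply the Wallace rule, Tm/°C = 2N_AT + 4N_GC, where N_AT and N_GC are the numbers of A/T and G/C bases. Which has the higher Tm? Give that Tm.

Primer P1: A+T=10, G+C=8 → Tm = 2(10)+4(8) = 52°C
Primer P2: A+T=7, G+C=10 → Tm = 2(7)+4(10) = 54°C
52°C vs 54°C → primer P2 is higher.

Primer P2, 54°C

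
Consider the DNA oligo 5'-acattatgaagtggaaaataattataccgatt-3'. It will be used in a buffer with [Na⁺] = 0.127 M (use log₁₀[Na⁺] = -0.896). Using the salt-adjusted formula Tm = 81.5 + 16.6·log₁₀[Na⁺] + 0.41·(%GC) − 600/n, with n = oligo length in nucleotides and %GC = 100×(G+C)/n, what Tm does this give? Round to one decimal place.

58.1°C

Length n = 32. G=5, T=10, A=14, C=3
G+C = 8, so %GC = 8/32 × 100 = 25%
Salt term: 16.6 × (-0.896) = -14.874
GC term: 0.41 × 25 = 10.25; length term: −600/32 = −18.75
Tm = 81.5 + (-14.874) + 10.25 − 18.75 = 58.126 → 58.1°C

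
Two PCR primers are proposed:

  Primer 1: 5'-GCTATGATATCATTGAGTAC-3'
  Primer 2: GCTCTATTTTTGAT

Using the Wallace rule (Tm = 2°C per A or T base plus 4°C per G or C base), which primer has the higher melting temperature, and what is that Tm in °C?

Primer 1, 54°C

Primer 1: A+T=13, G+C=7 → Tm = 2(13)+4(7) = 54°C
Primer 2: A+T=10, G+C=4 → Tm = 2(10)+4(4) = 36°C
54°C vs 36°C → primer 1 is higher.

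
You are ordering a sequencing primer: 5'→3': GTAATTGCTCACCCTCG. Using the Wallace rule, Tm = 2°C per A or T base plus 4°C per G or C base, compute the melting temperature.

52°C

G=3, A=3, C=6, T=5
So N_AT = 8 and N_GC = 9.
Tm = 4·9 + 2·8 = 36 + 16 = 52°C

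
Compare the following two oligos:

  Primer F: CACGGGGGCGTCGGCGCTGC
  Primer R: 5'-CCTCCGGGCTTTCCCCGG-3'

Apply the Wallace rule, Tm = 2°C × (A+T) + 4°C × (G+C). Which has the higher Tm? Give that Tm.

Primer F, 74°C

Primer F: A+T=3, G+C=17 → Tm = 2(3)+4(17) = 74°C
Primer R: A+T=4, G+C=14 → Tm = 2(4)+4(14) = 64°C
74°C vs 64°C → primer F is higher.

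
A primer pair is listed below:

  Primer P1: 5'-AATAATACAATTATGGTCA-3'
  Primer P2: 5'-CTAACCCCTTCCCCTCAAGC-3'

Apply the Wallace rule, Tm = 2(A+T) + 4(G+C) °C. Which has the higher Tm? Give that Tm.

Primer P2, 64°C

Primer P1: A+T=15, G+C=4 → Tm = 2(15)+4(4) = 46°C
Primer P2: A+T=8, G+C=12 → Tm = 2(8)+4(12) = 64°C
46°C vs 64°C → primer P2 is higher.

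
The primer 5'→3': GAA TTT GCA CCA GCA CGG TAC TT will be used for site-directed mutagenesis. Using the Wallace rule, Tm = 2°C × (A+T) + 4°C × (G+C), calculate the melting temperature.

Base counts: A=6, C=6, T=6, G=5
So N_AT = 12 and N_GC = 11.
Tm = 4·11 + 2·12 = 44 + 24 = 68°C

68°C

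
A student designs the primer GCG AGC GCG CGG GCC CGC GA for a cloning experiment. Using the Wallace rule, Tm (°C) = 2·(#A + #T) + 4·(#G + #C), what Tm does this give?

76°C

G=10, A=2, C=8, T=0
So N_AT = 2 and N_GC = 18.
Tm = 2(2) + 4(18) = 4 + 72 = 76°C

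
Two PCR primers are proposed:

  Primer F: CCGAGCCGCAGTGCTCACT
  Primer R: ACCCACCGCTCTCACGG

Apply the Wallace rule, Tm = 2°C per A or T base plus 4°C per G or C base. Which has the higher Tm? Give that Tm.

Primer F, 64°C

Primer F: A+T=6, G+C=13 → Tm = 2(6)+4(13) = 64°C
Primer R: A+T=5, G+C=12 → Tm = 2(5)+4(12) = 58°C
64°C vs 58°C → primer F is higher.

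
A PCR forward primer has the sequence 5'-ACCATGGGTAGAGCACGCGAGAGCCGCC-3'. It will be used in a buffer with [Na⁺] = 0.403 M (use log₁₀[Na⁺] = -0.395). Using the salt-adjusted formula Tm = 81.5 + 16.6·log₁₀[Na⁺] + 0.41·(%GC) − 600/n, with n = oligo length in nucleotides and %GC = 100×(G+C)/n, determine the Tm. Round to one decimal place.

81.3°C

Length n = 28. Scanning the sequence gives G=10, C=9, A=7, T=2.
G+C = 19, so %GC = 19/28 × 100 = 67.857%
Salt term: 16.6 × (-0.395) = -6.557
GC term: 0.41 × 67.857 = 27.821; length term: −600/28 = −21.429
Tm = 81.5 + (-6.557) + 27.821 − 21.429 = 81.335 → 81.3°C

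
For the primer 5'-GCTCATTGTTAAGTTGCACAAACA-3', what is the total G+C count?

Scanning the sequence gives T=7, A=8, C=5, G=4.
G+C = 4 + 5 = 9

9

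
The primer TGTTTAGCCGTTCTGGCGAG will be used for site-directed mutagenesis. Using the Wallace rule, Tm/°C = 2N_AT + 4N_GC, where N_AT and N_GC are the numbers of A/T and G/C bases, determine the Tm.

62°C

Base counts: G=7, A=2, C=4, T=7
So N_AT = 9 and N_GC = 11.
Tm = 4·11 + 2·9 = 44 + 18 = 62°C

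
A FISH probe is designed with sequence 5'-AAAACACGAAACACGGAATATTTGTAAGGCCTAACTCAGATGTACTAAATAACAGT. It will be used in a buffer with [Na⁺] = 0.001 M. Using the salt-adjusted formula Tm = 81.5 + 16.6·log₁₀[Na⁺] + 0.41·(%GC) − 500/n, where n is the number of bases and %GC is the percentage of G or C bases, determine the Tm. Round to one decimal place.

36.7°C

Length n = 56. C=10, G=9, A=25, T=12
G+C = 19, so %GC = 19/56 × 100 = 33.929%
Salt term: 16.6 × (-3) = -49.8
GC term: 0.41 × 33.929 = 13.911; length term: −500/56 = −8.929
Tm = 81.5 + (-49.8) + 13.911 − 8.929 = 36.682 → 36.7°C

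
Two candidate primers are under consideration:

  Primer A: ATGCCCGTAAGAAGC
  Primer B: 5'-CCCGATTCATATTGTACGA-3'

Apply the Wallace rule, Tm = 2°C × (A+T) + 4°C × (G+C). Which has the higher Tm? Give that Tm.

Primer B, 54°C

Primer A: A+T=7, G+C=8 → Tm = 2(7)+4(8) = 46°C
Primer B: A+T=11, G+C=8 → Tm = 2(11)+4(8) = 54°C
46°C vs 54°C → primer B is higher.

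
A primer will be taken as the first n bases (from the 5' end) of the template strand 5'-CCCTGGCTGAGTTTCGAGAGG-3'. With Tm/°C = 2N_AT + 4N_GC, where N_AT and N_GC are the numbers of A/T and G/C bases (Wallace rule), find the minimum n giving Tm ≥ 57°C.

First 17 bases: CCCTGGCTGAGTTTCGA → Tm = 54°C (< 57°C)
First 18 bases: CCCTGGCTGAGTTTCGAG → Tm = 58°C (≥ 57°C)
Since every base adds ≥2°C, Tm only increases with n, so the threshold is first crossed at n = 18.

n = 18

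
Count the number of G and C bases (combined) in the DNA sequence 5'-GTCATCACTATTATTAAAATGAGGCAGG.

10

Base counts: C=4, G=6, A=10, T=8
Total G or C: 6 + 4 = 10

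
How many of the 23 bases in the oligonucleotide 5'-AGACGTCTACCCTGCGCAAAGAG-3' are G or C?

13

Scanning the sequence gives C=7, G=6, A=7, T=3.
Total G or C: 6 + 7 = 13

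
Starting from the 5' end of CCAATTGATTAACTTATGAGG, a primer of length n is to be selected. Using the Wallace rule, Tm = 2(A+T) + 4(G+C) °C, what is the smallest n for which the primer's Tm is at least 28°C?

n = 11

First 10 bases: CCAATTGATT → Tm = 26°C (< 28°C)
First 11 bases: CCAATTGATTA → Tm = 28°C (≥ 28°C)
Since every base adds ≥2°C, Tm only increases with n, so the threshold is first crossed at n = 11.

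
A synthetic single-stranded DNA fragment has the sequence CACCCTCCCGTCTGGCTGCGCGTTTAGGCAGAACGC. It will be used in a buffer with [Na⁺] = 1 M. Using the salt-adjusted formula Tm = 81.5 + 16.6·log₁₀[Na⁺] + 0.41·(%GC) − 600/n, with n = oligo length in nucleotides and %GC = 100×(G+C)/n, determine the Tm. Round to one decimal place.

92.2°C

Length n = 36. Base counts: A=5, T=7, C=14, G=10
G+C = 24, so %GC = 24/36 × 100 = 66.667%
Salt term: 16.6 × (0) = 0
GC term: 0.41 × 66.667 = 27.333; length term: −600/36 = −16.667
Tm = 81.5 + (0) + 27.333 − 16.667 = 92.166 → 92.2°C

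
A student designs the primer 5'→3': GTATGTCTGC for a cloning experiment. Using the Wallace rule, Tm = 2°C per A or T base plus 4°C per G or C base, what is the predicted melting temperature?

Scanning the sequence gives G=3, A=1, T=4, C=2.
A+T = 5, G+C = 5
Tm = 4·5 + 2·5 = 20 + 10 = 30°C

30°C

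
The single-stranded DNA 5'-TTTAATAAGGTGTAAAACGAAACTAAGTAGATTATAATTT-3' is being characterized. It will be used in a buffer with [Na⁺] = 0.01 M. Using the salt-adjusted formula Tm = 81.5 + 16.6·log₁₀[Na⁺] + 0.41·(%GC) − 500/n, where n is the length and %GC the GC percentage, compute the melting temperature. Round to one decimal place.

Length n = 40. G=6, C=2, T=14, A=18
G+C = 8, so %GC = 8/40 × 100 = 20%
Salt term: 16.6 × (-2) = -33.2
GC term: 0.41 × 20 = 8.2; length term: −500/40 = −12.5
Tm = 81.5 + (-33.2) + 8.2 − 12.5 = 44 → 44.0°C

44.0°C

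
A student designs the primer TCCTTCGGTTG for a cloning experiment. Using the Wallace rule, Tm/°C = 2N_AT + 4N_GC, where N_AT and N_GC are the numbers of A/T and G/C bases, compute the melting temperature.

34°C

Counting bases: T=5, A=0, C=3, G=3
So N_AT = 5 and N_GC = 6.
Tm = 4·6 + 2·5 = 24 + 10 = 34°C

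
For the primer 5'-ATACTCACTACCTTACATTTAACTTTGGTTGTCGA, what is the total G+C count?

C=8, A=9, G=4, T=14
G+C = 4 + 8 = 12

12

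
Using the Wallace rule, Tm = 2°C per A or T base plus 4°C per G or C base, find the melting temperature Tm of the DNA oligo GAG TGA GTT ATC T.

36°C

Scanning the sequence gives A=3, T=5, C=1, G=4.
AT pairs contribute 8, GC pairs contribute 5.
Tm = 2×8 + 4×5 = 36°C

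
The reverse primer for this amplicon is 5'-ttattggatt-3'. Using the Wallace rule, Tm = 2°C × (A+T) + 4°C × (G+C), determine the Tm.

24°C

A=2, G=2, C=0, T=6
So N_AT = 8 and N_GC = 2.
Tm = 2(8) + 4(2) = 16 + 8 = 24°C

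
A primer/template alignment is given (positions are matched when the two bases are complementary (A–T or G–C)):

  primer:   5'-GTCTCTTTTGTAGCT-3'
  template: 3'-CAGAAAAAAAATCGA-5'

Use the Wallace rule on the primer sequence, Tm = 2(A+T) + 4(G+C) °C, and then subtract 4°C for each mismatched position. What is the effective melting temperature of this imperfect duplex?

34°C

Primer base counts: A=1, T=8, G=3, C=3 → A+T=9, G+C=6
Perfect-match Tm = 2(9) + 4(6) = 18 + 24 = 42°C
Mismatches (positions where the bases are not complementary): 2 (at positions 5, 10)
Effective Tm = 42 − 2×4 = 42 − 8 = 34°C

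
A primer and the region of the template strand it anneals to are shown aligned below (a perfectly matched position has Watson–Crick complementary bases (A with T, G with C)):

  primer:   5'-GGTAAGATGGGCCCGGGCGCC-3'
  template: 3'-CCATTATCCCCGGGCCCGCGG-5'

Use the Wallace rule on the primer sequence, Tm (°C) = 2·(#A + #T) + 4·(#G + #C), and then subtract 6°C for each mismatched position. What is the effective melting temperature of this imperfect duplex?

62°C

Primer base counts: A=3, T=2, G=10, C=6 → A+T=5, G+C=16
Perfect-match Tm = 2(5) + 4(16) = 10 + 64 = 74°C
Mismatches (positions where the bases are not complementary): 2 (at positions 6, 8)
Effective Tm = 74 − 2×6 = 74 − 12 = 62°C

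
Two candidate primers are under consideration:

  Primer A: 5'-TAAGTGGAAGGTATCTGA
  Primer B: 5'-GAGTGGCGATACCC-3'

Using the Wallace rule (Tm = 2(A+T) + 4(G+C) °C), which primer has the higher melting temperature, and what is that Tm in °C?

Primer A, 50°C

Primer A: A+T=11, G+C=7 → Tm = 2(11)+4(7) = 50°C
Primer B: A+T=5, G+C=9 → Tm = 2(5)+4(9) = 46°C
50°C vs 46°C → primer A is higher.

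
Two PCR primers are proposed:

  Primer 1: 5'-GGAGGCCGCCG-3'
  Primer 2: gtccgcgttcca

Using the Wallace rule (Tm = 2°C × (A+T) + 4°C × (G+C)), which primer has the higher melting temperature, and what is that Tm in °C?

Primer 1, 42°C

Primer 1: A+T=1, G+C=10 → Tm = 2(1)+4(10) = 42°C
Primer 2: A+T=4, G+C=8 → Tm = 2(4)+4(8) = 40°C
42°C vs 40°C → primer 1 is higher.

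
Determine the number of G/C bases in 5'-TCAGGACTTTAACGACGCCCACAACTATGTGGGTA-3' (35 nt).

Counting bases: G=8, C=9, T=8, A=10
G+C = 8 + 9 = 17

17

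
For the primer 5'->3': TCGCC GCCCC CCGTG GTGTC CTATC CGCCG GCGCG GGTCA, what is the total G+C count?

Base counts: T=7, C=18, G=13, A=2
Total G or C: 13 + 18 = 31

31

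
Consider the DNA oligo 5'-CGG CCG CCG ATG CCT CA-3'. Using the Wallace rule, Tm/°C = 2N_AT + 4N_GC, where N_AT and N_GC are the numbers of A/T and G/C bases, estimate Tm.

Scanning the sequence gives T=2, G=5, A=2, C=8.
AT pairs contribute 4, GC pairs contribute 13.
Tm = 4·13 + 2·4 = 52 + 8 = 60°C

60°C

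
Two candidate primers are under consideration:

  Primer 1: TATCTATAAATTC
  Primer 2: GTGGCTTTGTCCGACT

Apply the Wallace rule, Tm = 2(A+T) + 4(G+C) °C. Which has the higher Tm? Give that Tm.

Primer 2, 50°C

Primer 1: A+T=11, G+C=2 → Tm = 2(11)+4(2) = 30°C
Primer 2: A+T=7, G+C=9 → Tm = 2(7)+4(9) = 50°C
30°C vs 50°C → primer 2 is higher.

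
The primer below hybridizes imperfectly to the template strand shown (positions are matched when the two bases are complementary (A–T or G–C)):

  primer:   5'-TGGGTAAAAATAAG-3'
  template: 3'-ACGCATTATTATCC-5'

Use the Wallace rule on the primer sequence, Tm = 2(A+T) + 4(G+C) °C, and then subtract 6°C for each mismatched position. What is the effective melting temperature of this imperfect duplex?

Primer base counts: A=7, T=3, G=4, C=0 → A+T=10, G+C=4
Perfect-match Tm = 2(10) + 4(4) = 20 + 16 = 36°C
Mismatches (positions where the bases are not complementary): 3 (at positions 3, 8, 13)
Effective Tm = 36 − 3×6 = 36 − 18 = 18°C

18°C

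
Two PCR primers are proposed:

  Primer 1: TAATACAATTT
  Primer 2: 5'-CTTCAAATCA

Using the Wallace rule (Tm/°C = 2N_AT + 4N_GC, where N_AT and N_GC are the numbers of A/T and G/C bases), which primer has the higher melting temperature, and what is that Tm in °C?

Primer 1: A+T=10, G+C=1 → Tm = 2(10)+4(1) = 24°C
Primer 2: A+T=7, G+C=3 → Tm = 2(7)+4(3) = 26°C
24°C vs 26°C → primer 2 is higher.

Primer 2, 26°C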